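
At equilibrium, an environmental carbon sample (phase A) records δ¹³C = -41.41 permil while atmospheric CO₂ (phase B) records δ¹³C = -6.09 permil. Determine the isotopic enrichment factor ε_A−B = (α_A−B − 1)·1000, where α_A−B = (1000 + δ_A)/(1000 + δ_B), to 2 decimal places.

α_A−B = (1000 + -41.41) / (1000 + -6.09) = 958.59 / 993.91 = 0.964464
ε_A−B = (0.964464 − 1) × 1000 = -35.536 permil
(The approximation ε ≈ δ_A − δ_B would give -35.32 permil.)

-35.54 permil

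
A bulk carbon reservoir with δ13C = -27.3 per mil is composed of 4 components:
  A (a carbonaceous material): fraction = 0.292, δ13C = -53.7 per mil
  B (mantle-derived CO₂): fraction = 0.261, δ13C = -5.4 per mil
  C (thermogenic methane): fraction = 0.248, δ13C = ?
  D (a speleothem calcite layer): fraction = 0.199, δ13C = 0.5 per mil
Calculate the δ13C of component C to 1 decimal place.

Isotope mass balance: δ_bulk = Σ fᵢ·δᵢ.
-27.3 = 0.292×(-53.7) + 0.261×(-5.4) + 0.248×δ_C + 0.199×(0.5)
0.248·δ_C = -27.3 − (-16.990) = -10.310
δ_C = -10.310 / 0.248 = -41.57 per mil

-41.6 per mil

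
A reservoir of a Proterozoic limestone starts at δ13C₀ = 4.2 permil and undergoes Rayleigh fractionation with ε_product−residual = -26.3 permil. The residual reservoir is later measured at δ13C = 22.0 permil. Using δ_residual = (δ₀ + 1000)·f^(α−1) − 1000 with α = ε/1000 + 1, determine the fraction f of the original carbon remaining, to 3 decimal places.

0.513

α − 1 = ε/1000 = -0.0263
(δ_res + 1000)/(δ₀ + 1000) = (22.0 + 1000)/(4.2 + 1000) = 1022.0/1004.2 = 1.017726
f = 1.017726^(1/-0.0263) = exp(ln(1.017726)/-0.0263) = exp(0.01757/-0.0263)
f = exp(-0.6681) = 0.5127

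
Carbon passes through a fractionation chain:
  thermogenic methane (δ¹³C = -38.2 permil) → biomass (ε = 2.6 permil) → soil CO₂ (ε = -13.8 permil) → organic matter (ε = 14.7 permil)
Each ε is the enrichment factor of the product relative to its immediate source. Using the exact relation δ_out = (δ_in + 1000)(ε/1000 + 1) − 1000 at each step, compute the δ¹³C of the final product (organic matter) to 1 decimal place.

-35.0 permil

step 1: δ = (-38.20 + 1000)·(2.6/1000 + 1) − 1000 = -35.70 permil
step 2: δ = (-35.70 + 1000)·(-13.8/1000 + 1) − 1000 = -49.01 permil
step 3: δ = (-49.01 + 1000)·(14.7/1000 + 1) − 1000 = -35.03 permil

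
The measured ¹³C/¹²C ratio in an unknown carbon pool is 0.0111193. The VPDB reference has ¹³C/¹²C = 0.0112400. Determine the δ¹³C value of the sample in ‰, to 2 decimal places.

-10.74‰

δ¹³C = (R_sample / R_standard − 1) × 1000
R_sample / R_standard = 0.0111193 / 0.0112400 = 0.989262
δ¹³C = (0.989262 − 1) × 1000 = -10.738‰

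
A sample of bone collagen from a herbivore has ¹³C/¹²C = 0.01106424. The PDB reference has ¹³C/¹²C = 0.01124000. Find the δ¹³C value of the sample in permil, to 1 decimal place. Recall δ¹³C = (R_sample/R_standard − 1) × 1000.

-15.6 permil

δ¹³C = (R_sample / R_standard − 1) × 1000
R_sample / R_standard = 0.01106424 / 0.01124000 = 0.984363
δ¹³C = (0.984363 − 1) × 1000 = -15.64 permil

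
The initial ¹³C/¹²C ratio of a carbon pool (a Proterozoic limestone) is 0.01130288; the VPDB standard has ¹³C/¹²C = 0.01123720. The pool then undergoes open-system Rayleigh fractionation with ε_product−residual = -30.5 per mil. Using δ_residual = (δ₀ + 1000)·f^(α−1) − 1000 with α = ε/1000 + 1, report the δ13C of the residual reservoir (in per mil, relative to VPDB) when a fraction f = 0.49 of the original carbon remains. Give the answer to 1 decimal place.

δ₀ = (0.01130288/0.01123720 − 1)×1000 = (1.005845 − 1)×1000 = 5.845 per mil
α − 1 = ε/1000 = -0.0305
f^(α−1) = 0.49^(-0.0305) = 1.021996
δ_res = (5.845 + 1000) × 1.021996 − 1000 = 1027.969 − 1000 = 27.97 per mil

28.0 per mil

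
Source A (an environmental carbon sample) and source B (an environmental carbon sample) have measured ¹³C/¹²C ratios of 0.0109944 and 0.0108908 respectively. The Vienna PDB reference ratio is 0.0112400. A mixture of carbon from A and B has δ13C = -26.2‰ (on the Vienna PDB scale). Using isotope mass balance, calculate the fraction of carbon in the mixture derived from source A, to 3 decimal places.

0.528

δ_A = (0.0109944/0.0112400 − 1)×1000 = (0.978149 − 1)×1000 = -21.851‰
δ_B = (0.0108908/0.0112400 − 1)×1000 = (0.968932 − 1)×1000 = -31.068‰
f_A = (δ_mix − δ_B)/(δ_A − δ_B) = (-26.2 − (-31.068))/(-21.851 − (-31.068))
f_A = 4.868 / 9.217 = 0.5281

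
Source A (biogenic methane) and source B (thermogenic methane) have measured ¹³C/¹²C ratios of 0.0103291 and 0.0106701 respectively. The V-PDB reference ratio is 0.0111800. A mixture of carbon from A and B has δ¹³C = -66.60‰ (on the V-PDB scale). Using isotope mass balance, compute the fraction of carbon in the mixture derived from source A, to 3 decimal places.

0.688

δ_A = (0.0103291/0.0111800 − 1)×1000 = (0.923891 − 1)×1000 = -76.109‰
δ_B = (0.0106701/0.0111800 − 1)×1000 = (0.954392 − 1)×1000 = -45.608‰
f_A = (δ_mix − δ_B)/(δ_A − δ_B) = (-66.60 − (-45.608))/(-76.109 − (-45.608))
f_A = -20.992 / -30.501 = 0.6882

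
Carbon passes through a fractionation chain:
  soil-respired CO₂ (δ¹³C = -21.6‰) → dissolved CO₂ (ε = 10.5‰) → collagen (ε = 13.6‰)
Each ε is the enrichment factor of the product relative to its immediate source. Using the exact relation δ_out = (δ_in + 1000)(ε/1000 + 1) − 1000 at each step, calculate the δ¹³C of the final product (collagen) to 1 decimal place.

step 1: δ = (-21.60 + 1000)·(10.5/1000 + 1) − 1000 = -11.33‰
step 2: δ = (-11.33 + 1000)·(13.6/1000 + 1) − 1000 = 2.12‰

2.1‰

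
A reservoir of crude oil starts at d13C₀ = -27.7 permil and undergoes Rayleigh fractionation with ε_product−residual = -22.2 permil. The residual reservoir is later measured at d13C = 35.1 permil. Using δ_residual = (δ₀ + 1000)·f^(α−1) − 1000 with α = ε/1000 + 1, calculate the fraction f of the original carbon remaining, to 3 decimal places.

α − 1 = ε/1000 = -0.0222
(δ_res + 1000)/(δ₀ + 1000) = (35.1 + 1000)/(-27.7 + 1000) = 1035.1/972.3 = 1.064589
f = 1.064589^(1/-0.0222) = exp(ln(1.064589)/-0.0222) = exp(0.06259/-0.0222)
f = exp(-2.8193) = 0.0596

0.060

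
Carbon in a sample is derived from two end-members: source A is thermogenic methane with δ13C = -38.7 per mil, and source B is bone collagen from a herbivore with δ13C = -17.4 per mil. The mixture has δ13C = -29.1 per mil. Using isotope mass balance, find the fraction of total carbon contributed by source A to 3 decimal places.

0.549

δ_mix = f_A·δ_A + (1 − f_A)·δ_B  ⇒  f_A = (δ_mix − δ_B)/(δ_A − δ_B)
f_A = (-29.1 − (-17.4)) / (-38.7 − (-17.4))
f_A = -11.7 / -21.3 = 0.5493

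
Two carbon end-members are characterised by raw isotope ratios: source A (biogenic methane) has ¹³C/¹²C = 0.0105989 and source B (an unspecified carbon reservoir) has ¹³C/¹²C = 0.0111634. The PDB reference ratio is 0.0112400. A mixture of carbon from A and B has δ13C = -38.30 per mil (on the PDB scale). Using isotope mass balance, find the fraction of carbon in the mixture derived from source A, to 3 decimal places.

0.627

δ_A = (0.0105989/0.0112400 − 1)×1000 = (0.942963 − 1)×1000 = -57.037 per mil
δ_B = (0.0111634/0.0112400 − 1)×1000 = (0.993185 − 1)×1000 = -6.815 per mil
f_A = (δ_mix − δ_B)/(δ_A − δ_B) = (-38.30 − (-6.815))/(-57.037 − (-6.815))
f_A = -31.485 / -50.222 = 0.6269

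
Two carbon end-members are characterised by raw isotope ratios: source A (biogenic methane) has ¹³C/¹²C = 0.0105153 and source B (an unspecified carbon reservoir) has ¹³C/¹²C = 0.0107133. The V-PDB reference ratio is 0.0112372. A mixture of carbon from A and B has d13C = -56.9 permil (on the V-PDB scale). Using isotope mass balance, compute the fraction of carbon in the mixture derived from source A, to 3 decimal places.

δ_A = (0.0105153/0.0112372 − 1)×1000 = (0.935758 − 1)×1000 = -64.242 permil
δ_B = (0.0107133/0.0112372 − 1)×1000 = (0.953378 − 1)×1000 = -46.622 permil
f_A = (δ_mix − δ_B)/(δ_A − δ_B) = (-56.9 − (-46.622))/(-64.242 − (-46.622))
f_A = -10.278 / -17.620 = 0.5833

0.583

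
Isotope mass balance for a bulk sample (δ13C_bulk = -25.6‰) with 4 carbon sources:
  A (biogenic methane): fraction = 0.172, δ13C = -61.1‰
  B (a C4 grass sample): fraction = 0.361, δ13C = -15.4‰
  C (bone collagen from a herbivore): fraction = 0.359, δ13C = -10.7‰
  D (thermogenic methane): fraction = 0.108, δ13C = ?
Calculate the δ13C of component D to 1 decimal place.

-52.7‰

Isotope mass balance: δ_bulk = Σ fᵢ·δᵢ.
-25.6 = 0.172×(-61.1) + 0.361×(-15.4) + 0.359×(-10.7) + 0.108×δ_D
0.108·δ_D = -25.6 − (-19.910) = -5.690
δ_D = -5.690 / 0.108 = -52.69‰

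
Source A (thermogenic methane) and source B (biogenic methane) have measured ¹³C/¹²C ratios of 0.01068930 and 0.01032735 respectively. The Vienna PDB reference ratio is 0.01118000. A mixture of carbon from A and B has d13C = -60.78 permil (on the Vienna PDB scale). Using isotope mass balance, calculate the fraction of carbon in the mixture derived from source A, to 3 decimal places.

δ_A = (0.01068930/0.01118000 − 1)×1000 = (0.956109 − 1)×1000 = -43.891 permil
δ_B = (0.01032735/0.01118000 − 1)×1000 = (0.923734 − 1)×1000 = -76.266 permil
f_A = (δ_mix − δ_B)/(δ_A − δ_B) = (-60.78 − (-76.266))/(-43.891 − (-76.266))
f_A = 15.486 / 32.375 = 0.4783

0.478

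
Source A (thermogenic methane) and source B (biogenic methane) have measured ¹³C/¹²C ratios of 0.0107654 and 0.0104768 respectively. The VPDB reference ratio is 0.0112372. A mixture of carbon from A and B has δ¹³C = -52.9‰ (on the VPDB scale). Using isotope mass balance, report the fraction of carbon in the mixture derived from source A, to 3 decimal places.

0.575

δ_A = (0.0107654/0.0112372 − 1)×1000 = (0.958014 − 1)×1000 = -41.986‰
δ_B = (0.0104768/0.0112372 − 1)×1000 = (0.932332 − 1)×1000 = -67.668‰
f_A = (δ_mix − δ_B)/(δ_A − δ_B) = (-52.9 − (-67.668))/(-41.986 − (-67.668))
f_A = 14.768 / 25.683 = 0.5750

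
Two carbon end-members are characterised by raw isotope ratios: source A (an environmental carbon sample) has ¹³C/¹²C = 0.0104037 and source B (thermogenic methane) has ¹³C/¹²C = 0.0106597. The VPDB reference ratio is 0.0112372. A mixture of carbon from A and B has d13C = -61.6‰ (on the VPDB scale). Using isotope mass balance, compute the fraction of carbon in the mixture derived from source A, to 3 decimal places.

δ_A = (0.0104037/0.0112372 − 1)×1000 = (0.925827 − 1)×1000 = -74.173‰
δ_B = (0.0106597/0.0112372 − 1)×1000 = (0.948608 − 1)×1000 = -51.392‰
f_A = (δ_mix − δ_B)/(δ_A − δ_B) = (-61.6 − (-51.392))/(-74.173 − (-51.392))
f_A = -10.208 / -22.781 = 0.4481

0.448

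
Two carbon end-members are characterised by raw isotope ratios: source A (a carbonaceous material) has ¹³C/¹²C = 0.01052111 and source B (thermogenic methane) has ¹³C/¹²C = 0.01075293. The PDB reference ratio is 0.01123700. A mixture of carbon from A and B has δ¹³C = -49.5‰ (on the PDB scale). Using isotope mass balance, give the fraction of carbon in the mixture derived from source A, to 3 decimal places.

0.311

δ_A = (0.01052111/0.01123700 − 1)×1000 = (0.936292 − 1)×1000 = -63.708‰
δ_B = (0.01075293/0.01123700 − 1)×1000 = (0.956922 − 1)×1000 = -43.078‰
f_A = (δ_mix − δ_B)/(δ_A − δ_B) = (-49.5 − (-43.078))/(-63.708 − (-43.078))
f_A = -6.422 / -20.630 = 0.3113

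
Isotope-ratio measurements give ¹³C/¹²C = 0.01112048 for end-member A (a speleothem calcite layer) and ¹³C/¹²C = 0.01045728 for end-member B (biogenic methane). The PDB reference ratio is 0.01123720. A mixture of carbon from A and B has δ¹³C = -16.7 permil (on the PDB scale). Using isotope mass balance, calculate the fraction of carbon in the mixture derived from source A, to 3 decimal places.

δ_A = (0.01112048/0.01123720 − 1)×1000 = (0.989613 − 1)×1000 = -10.387 permil
δ_B = (0.01045728/0.01123720 − 1)×1000 = (0.930595 − 1)×1000 = -69.405 permil
f_A = (δ_mix − δ_B)/(δ_A − δ_B) = (-16.7 − (-69.405))/(-10.387 − (-69.405))
f_A = 52.705 / 59.018 = 0.8930

0.893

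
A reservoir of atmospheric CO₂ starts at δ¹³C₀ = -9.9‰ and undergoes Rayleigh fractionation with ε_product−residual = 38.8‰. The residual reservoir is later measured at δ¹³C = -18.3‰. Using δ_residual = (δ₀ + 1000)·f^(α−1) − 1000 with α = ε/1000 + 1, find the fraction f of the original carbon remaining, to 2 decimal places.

α − 1 = ε/1000 = 0.0388
(δ_res + 1000)/(δ₀ + 1000) = (-18.3 + 1000)/(-9.9 + 1000) = 981.7/990.1 = 0.991516
f = 0.991516^(1/0.0388) = exp(ln(0.991516)/0.0388) = exp(-0.00852/0.0388)
f = exp(-0.2196) = 0.8028

0.80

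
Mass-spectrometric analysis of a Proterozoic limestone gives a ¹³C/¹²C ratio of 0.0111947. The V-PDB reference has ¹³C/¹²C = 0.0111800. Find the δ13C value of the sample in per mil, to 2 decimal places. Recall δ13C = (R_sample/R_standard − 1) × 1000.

1.31 per mil

δ13C = (R_sample / R_standard − 1) × 1000
R_sample / R_standard = 0.0111947 / 0.0111800 = 1.001315
δ13C = (1.001315 − 1) × 1000 = 1.315 per mil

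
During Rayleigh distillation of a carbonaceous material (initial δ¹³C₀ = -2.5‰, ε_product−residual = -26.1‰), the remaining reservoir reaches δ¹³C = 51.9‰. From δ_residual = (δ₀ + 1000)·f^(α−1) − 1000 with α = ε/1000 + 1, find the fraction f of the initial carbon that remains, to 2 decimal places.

α − 1 = ε/1000 = -0.0261
(δ_res + 1000)/(δ₀ + 1000) = (51.9 + 1000)/(-2.5 + 1000) = 1051.9/997.5 = 1.054536
f = 1.054536^(1/-0.0261) = exp(ln(1.054536)/-0.0261) = exp(0.05310/-0.0261)
f = exp(-2.0345) = 0.1307

0.13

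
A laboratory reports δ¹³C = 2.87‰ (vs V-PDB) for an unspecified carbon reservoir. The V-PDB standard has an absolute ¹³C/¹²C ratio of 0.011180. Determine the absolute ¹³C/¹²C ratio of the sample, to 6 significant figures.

0.0112121

R_sample = R_standard × (δ¹³C/1000 + 1)
R_sample = 0.011180 × (2.87/1000 + 1) = 0.011180 × 1.002870
R_sample = 0.0112121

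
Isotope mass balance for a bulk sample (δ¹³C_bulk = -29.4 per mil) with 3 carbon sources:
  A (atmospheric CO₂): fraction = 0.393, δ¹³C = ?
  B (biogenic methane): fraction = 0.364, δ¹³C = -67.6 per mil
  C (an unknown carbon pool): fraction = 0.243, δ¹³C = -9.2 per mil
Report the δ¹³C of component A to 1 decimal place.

-6.5 per mil

Isotope mass balance: δ_bulk = Σ fᵢ·δᵢ.
-29.4 = 0.393×δ_A + 0.364×(-67.6) + 0.243×(-9.2)
0.393·δ_A = -29.4 − (-26.842) = -2.558
δ_A = -2.558 / 0.393 = -6.51 per mil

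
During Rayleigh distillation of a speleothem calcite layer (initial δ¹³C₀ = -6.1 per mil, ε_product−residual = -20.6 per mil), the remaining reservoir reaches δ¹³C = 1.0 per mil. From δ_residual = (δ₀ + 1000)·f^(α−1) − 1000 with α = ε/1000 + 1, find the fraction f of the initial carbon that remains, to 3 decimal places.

0.708

α − 1 = ε/1000 = -0.0206
(δ_res + 1000)/(δ₀ + 1000) = (1.0 + 1000)/(-6.1 + 1000) = 1001.0/993.9 = 1.007144
f = 1.007144^(1/-0.0206) = exp(ln(1.007144)/-0.0206) = exp(0.00712/-0.0206)
f = exp(-0.3455) = 0.7078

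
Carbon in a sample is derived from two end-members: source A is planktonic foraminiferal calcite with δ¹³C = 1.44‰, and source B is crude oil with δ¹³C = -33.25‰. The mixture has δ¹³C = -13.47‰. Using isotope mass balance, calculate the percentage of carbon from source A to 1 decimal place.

δ_mix = f_A·δ_A + (1 − f_A)·δ_B  ⇒  f_A = (δ_mix − δ_B)/(δ_A − δ_B)
f_A = (-13.47 − (-33.25)) / (1.44 − (-33.25))
f_A = 19.78 / 34.69 = 0.5702

57.0%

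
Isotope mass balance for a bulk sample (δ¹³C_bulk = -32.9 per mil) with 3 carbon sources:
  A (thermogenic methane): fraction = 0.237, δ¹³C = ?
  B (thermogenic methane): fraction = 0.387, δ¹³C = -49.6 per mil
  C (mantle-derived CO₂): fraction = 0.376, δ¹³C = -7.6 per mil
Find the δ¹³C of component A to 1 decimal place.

-45.8 per mil

Isotope mass balance: δ_bulk = Σ fᵢ·δᵢ.
-32.9 = 0.237×δ_A + 0.387×(-49.6) + 0.376×(-7.6)
0.237·δ_A = -32.9 − (-22.053) = -10.847
δ_A = -10.847 / 0.237 = -45.77 per mil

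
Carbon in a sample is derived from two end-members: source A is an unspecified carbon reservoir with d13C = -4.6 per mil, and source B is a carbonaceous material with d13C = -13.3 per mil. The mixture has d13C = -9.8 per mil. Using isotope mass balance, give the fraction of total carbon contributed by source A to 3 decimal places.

δ_mix = f_A·δ_A + (1 − f_A)·δ_B  ⇒  f_A = (δ_mix − δ_B)/(δ_A − δ_B)
f_A = (-9.8 − (-13.3)) / (-4.6 − (-13.3))
f_A = 3.5 / 8.7 = 0.4023

0.402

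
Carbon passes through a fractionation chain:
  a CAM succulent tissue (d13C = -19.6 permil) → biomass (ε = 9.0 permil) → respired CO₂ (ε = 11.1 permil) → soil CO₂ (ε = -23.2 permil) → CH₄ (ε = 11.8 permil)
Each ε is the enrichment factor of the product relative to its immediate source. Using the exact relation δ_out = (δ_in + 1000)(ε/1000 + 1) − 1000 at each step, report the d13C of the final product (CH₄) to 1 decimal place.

step 1: δ = (-19.60 + 1000)·(9.0/1000 + 1) − 1000 = -10.78 permil
step 2: δ = (-10.78 + 1000)·(11.1/1000 + 1) − 1000 = 0.20 permil
step 3: δ = (0.20 + 1000)·(-23.2/1000 + 1) − 1000 = -23.00 permil
step 4: δ = (-23.00 + 1000)·(11.8/1000 + 1) − 1000 = -11.47 permil

-11.5 permil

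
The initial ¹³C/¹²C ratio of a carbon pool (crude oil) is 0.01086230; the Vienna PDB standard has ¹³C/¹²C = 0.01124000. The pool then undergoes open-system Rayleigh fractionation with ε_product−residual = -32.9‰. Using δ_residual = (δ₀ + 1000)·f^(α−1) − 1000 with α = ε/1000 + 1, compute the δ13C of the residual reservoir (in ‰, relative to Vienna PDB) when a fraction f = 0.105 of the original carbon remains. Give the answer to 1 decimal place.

40.8‰

δ₀ = (0.01086230/0.01124000 − 1)×1000 = (0.966397 − 1)×1000 = -33.603‰
α − 1 = ε/1000 = -0.0329
f^(α−1) = 0.105^(-0.0329) = 1.076968
δ_res = (-33.603 + 1000) × 1.076968 − 1000 = 1040.779 − 1000 = 40.78‰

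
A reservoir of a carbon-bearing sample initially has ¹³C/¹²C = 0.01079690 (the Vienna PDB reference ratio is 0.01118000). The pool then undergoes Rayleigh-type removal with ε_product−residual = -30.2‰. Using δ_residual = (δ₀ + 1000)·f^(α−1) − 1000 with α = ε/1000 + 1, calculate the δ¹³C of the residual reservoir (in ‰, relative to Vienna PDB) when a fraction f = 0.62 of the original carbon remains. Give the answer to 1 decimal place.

δ₀ = (0.01079690/0.01118000 − 1)×1000 = (0.965733 − 1)×1000 = -34.267‰
α − 1 = ε/1000 = -0.0302
f^(α−1) = 0.62^(-0.0302) = 1.014541
δ_res = (-34.267 + 1000) × 1.014541 − 1000 = 979.777 − 1000 = -20.22‰

-20.2‰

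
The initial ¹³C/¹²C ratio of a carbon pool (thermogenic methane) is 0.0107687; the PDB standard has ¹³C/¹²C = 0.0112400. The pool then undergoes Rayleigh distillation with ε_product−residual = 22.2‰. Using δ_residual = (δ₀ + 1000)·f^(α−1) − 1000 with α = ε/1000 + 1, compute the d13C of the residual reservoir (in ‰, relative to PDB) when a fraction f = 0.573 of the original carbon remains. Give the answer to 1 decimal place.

δ₀ = (0.0107687/0.0112400 − 1)×1000 = (0.958069 − 1)×1000 = -41.931‰
α − 1 = ε/1000 = 0.0222
f^(α−1) = 0.573^(0.0222) = 0.987714
δ_res = (-41.931 + 1000) × 0.987714 − 1000 = 946.298 − 1000 = -53.70‰

-53.7‰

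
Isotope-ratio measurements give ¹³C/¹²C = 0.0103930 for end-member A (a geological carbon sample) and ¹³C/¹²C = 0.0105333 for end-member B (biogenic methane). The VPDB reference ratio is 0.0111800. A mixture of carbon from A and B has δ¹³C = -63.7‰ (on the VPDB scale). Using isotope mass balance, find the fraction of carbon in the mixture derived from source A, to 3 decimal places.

δ_A = (0.0103930/0.0111800 − 1)×1000 = (0.929606 − 1)×1000 = -70.394‰
δ_B = (0.0105333/0.0111800 − 1)×1000 = (0.942156 − 1)×1000 = -57.844‰
f_A = (δ_mix − δ_B)/(δ_A − δ_B) = (-63.7 − (-57.844))/(-70.394 − (-57.844))
f_A = -5.856 / -12.549 = 0.4666

0.467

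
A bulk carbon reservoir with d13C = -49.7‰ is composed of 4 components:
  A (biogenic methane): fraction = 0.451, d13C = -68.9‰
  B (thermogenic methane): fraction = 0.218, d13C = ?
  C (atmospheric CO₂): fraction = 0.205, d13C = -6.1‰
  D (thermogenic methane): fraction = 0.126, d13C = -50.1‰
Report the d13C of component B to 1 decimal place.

Isotope mass balance: δ_bulk = Σ fᵢ·δᵢ.
-49.7 = 0.451×(-68.9) + 0.218×δ_B + 0.205×(-6.1) + 0.126×(-50.1)
0.218·δ_B = -49.7 − (-38.637) = -11.063
δ_B = -11.063 / 0.218 = -50.75‰

-50.7‰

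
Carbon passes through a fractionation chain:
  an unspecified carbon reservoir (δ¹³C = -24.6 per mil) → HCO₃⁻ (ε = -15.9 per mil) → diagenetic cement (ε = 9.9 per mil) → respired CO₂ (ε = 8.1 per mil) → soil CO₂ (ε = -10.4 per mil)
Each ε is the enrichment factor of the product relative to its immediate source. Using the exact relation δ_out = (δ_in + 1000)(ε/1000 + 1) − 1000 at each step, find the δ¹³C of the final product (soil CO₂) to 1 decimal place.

-32.9 per mil

step 1: δ = (-24.60 + 1000)·(-15.9/1000 + 1) − 1000 = -40.11 per mil
step 2: δ = (-40.11 + 1000)·(9.9/1000 + 1) − 1000 = -30.61 per mil
step 3: δ = (-30.61 + 1000)·(8.1/1000 + 1) − 1000 = -22.75 per mil
step 4: δ = (-22.75 + 1000)·(-10.4/1000 + 1) − 1000 = -32.92 per mil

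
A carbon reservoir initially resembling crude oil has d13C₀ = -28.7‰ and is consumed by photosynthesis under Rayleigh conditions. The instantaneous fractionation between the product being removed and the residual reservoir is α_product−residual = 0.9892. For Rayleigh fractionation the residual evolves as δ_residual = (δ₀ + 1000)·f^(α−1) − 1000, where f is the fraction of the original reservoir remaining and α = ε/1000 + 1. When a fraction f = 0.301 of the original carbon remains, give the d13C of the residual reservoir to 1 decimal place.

Rayleigh residual: δ_res = (δ₀ + 1000)·f^(α−1) − 1000
α − 1 = -0.01080
f^(α−1) = 0.301^(-0.01080) = 1.013051
δ_res = (-28.7 + 1000) × 1.013051 − 1000 = 983.977 − 1000 = -16.02‰

-16.0‰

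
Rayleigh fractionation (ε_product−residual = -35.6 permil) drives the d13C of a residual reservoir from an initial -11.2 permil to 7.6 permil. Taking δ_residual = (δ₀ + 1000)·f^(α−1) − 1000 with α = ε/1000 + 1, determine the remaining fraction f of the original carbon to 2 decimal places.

α − 1 = ε/1000 = -0.0356
(δ_res + 1000)/(δ₀ + 1000) = (7.6 + 1000)/(-11.2 + 1000) = 1007.6/988.8 = 1.019013
f = 1.019013^(1/-0.0356) = exp(ln(1.019013)/-0.0356) = exp(0.01883/-0.0356)
f = exp(-0.5291) = 0.5892

0.59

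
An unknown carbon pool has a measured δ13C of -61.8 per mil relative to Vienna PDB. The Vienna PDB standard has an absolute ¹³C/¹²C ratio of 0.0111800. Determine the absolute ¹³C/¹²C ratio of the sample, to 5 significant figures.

R_sample = R_standard × (δ13C/1000 + 1)
R_sample = 0.0111800 × (-61.8/1000 + 1) = 0.0111800 × 0.938200
R_sample = 0.0104891

0.010489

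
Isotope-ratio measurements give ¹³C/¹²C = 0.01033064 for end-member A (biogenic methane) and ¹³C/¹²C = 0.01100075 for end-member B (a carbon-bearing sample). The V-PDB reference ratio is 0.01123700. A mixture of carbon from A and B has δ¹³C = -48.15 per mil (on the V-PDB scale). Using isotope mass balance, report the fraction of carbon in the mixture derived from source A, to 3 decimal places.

δ_A = (0.01033064/0.01123700 − 1)×1000 = (0.919341 − 1)×1000 = -80.659 per mil
δ_B = (0.01100075/0.01123700 − 1)×1000 = (0.978976 − 1)×1000 = -21.024 per mil
f_A = (δ_mix − δ_B)/(δ_A − δ_B) = (-48.15 − (-21.024))/(-80.659 − (-21.024))
f_A = -27.126 / -59.634 = 0.4549

0.455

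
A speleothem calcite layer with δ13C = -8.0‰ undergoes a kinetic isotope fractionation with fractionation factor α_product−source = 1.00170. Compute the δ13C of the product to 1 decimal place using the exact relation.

δ_product = (δ_source + 1000)·α − 1000
δ_product = (-8.0 + 1000) × 1.00170 − 1000
δ_product = 993.686 − 1000 = -6.31‰

-6.3‰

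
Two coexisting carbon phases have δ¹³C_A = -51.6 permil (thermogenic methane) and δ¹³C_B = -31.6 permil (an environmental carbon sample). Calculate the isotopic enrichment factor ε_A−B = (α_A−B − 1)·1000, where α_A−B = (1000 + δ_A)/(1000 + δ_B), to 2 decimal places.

α_A−B = (1000 + -51.6) / (1000 + -31.6) = 948.4 / 968.4 = 0.979347
ε_A−B = (0.979347 − 1) × 1000 = -20.653 permil
(The approximation ε ≈ δ_A − δ_B would give -20.0 permil.)

-20.65 permil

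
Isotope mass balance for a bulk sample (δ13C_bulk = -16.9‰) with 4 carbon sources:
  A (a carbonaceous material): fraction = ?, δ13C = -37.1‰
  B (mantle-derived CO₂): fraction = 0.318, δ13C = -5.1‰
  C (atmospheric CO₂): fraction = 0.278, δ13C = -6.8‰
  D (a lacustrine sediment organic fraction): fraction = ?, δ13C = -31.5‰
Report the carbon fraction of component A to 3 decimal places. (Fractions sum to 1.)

0.118

Let f_A and f_D be the unknown fractions; fractions sum to 1 so f_A + f_D = 0.404.
Mass balance: Σ fᵢ·δᵢ = δ_bulk ⇒ f_A·(-37.1) + f_D·(-31.5) = -16.9 − (-3.512) = -13.388
Substitute f_D = 0.404 − f_A:
f_A·(-37.1 − -31.5) = -13.388 − 0.404×(-31.5) = -0.662
f_A = -0.662 / -5.6 = 0.1182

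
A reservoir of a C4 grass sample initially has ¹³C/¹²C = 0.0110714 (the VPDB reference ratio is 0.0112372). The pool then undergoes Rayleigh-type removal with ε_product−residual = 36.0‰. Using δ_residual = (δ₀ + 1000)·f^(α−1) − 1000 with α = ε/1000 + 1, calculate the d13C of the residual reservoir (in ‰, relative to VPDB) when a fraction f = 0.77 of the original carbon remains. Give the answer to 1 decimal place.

-24.0‰

δ₀ = (0.0110714/0.0112372 − 1)×1000 = (0.985245 − 1)×1000 = -14.755‰
α − 1 = ε/1000 = 0.0360
f^(α−1) = 0.77^(0.0360) = 0.990635
δ_res = (-14.755 + 1000) × 0.990635 − 1000 = 976.019 − 1000 = -23.98‰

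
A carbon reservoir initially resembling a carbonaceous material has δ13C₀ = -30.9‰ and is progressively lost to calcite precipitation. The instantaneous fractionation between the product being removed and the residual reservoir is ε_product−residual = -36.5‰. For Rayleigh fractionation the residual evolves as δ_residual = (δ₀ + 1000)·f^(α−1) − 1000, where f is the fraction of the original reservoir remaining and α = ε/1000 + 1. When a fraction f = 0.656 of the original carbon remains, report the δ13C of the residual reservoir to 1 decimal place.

Rayleigh residual: δ_res = (δ₀ + 1000)·f^(α−1) − 1000
α = ε/1000 + 1 = 0.96350, so α − 1 = -0.03650
f^(α−1) = 0.656^(-0.03650) = 1.015507
δ_res = (-30.9 + 1000) × 1.015507 − 1000 = 984.128 − 1000 = -15.87‰

-15.9‰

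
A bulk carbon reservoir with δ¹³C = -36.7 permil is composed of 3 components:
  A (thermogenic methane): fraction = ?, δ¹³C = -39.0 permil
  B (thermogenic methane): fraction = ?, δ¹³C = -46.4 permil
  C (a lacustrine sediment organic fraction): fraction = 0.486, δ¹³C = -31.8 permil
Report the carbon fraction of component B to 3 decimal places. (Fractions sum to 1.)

0.162

Let f_B and f_A be the unknown fractions; fractions sum to 1 so f_B + f_A = 0.514.
Mass balance: Σ fᵢ·δᵢ = δ_bulk ⇒ f_B·(-46.4) + f_A·(-39.0) = -36.7 − (-15.455) = -21.245
Substitute f_A = 0.514 − f_B:
f_B·(-46.4 − -39.0) = -21.245 − 0.514×(-39.0) = -1.199
f_B = -1.199 / -7.4 = 0.1621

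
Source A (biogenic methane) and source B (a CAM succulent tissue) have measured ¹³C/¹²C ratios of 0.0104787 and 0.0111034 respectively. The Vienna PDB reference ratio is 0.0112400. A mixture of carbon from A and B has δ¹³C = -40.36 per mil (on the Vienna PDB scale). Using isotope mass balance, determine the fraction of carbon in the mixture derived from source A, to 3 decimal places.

0.508

δ_A = (0.0104787/0.0112400 − 1)×1000 = (0.932269 − 1)×1000 = -67.731 per mil
δ_B = (0.0111034/0.0112400 − 1)×1000 = (0.987847 − 1)×1000 = -12.153 per mil
f_A = (δ_mix − δ_B)/(δ_A − δ_B) = (-40.36 − (-12.153))/(-67.731 − (-12.153))
f_A = -28.207 / -55.578 = 0.5075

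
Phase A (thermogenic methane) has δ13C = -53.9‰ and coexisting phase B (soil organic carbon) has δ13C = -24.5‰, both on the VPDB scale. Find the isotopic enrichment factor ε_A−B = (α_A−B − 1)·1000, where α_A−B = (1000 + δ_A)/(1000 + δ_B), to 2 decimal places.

-30.14‰

α_A−B = (1000 + -53.9) / (1000 + -24.5) = 946.1 / 975.5 = 0.969862
ε_A−B = (0.969862 − 1) × 1000 = -30.138‰
(The approximation ε ≈ δ_A − δ_B would give -29.4‰.)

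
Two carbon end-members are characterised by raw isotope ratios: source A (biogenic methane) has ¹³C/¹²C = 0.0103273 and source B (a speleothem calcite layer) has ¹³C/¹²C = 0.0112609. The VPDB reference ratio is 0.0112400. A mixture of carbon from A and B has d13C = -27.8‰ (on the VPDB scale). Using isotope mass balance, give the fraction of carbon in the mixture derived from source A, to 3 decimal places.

δ_A = (0.0103273/0.0112400 − 1)×1000 = (0.918799 − 1)×1000 = -81.201‰
δ_B = (0.0112609/0.0112400 − 1)×1000 = (1.001859 − 1)×1000 = 1.859‰
f_A = (δ_mix − δ_B)/(δ_A − δ_B) = (-27.8 − (1.859))/(-81.201 − (1.859))
f_A = -29.659 / -83.060 = 0.3571

0.357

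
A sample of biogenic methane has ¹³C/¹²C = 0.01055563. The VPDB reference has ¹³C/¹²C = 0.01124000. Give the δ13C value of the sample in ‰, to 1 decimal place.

δ13C = (R_sample / R_standard − 1) × 1000
R_sample / R_standard = 0.01055563 / 0.01124000 = 0.939113
δ13C = (0.939113 − 1) × 1000 = -60.89‰

-60.9‰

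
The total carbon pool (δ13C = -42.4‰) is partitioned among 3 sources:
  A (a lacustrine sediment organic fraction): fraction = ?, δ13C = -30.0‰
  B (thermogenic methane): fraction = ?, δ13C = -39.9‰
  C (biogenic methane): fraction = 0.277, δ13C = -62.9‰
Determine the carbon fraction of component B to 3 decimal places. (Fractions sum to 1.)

Let f_B and f_A be the unknown fractions; fractions sum to 1 so f_B + f_A = 0.723.
Mass balance: Σ fᵢ·δᵢ = δ_bulk ⇒ f_B·(-39.9) + f_A·(-30.0) = -42.4 − (-17.423) = -24.977
Substitute f_A = 0.723 − f_B:
f_B·(-39.9 − -30.0) = -24.977 − 0.723×(-30.0) = -3.287
f_B = -3.287 / -9.9 = 0.3320

0.332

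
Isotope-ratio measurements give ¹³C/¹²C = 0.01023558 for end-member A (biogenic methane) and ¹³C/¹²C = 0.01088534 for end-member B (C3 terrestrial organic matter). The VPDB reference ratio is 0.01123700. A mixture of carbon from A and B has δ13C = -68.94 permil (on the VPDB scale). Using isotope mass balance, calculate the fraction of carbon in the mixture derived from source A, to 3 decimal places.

δ_A = (0.01023558/0.01123700 − 1)×1000 = (0.910882 − 1)×1000 = -89.118 permil
δ_B = (0.01088534/0.01123700 − 1)×1000 = (0.968705 − 1)×1000 = -31.295 permil
f_A = (δ_mix − δ_B)/(δ_A − δ_B) = (-68.94 − (-31.295))/(-89.118 − (-31.295))
f_A = -37.645 / -57.823 = 0.6510

0.651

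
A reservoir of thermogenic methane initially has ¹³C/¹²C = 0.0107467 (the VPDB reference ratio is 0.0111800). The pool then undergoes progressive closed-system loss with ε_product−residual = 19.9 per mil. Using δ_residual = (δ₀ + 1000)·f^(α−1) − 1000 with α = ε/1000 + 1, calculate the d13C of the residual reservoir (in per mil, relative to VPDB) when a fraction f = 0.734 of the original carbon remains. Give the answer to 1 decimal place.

-44.7 per mil

δ₀ = (0.0107467/0.0111800 − 1)×1000 = (0.961243 − 1)×1000 = -38.757 per mil
α − 1 = ε/1000 = 0.0199
f^(α−1) = 0.734^(0.0199) = 0.993865
δ_res = (-38.757 + 1000) × 0.993865 − 1000 = 955.346 − 1000 = -44.65 per mil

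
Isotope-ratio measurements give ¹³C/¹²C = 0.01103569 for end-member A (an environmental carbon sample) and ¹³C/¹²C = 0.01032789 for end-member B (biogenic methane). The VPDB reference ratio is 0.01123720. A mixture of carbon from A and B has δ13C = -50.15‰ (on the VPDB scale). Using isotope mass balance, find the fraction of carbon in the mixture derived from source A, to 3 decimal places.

0.489

δ_A = (0.01103569/0.01123720 − 1)×1000 = (0.982068 − 1)×1000 = -17.932‰
δ_B = (0.01032789/0.01123720 − 1)×1000 = (0.919080 − 1)×1000 = -80.920‰
f_A = (δ_mix − δ_B)/(δ_A − δ_B) = (-50.15 − (-80.920))/(-17.932 − (-80.920))
f_A = 30.770 / 62.987 = 0.4885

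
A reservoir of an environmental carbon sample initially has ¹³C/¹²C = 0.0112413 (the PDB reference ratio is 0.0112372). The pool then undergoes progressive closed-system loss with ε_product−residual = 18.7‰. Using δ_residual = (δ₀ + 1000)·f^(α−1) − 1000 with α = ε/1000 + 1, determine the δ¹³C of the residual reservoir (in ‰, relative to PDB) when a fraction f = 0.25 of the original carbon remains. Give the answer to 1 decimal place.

δ₀ = (0.0112413/0.0112372 − 1)×1000 = (1.000365 − 1)×1000 = 0.365‰
α − 1 = ε/1000 = 0.0187
f^(α−1) = 0.25^(0.0187) = 0.974409
δ_res = (0.365 + 1000) × 0.974409 − 1000 = 974.765 − 1000 = -25.24‰

-25.2‰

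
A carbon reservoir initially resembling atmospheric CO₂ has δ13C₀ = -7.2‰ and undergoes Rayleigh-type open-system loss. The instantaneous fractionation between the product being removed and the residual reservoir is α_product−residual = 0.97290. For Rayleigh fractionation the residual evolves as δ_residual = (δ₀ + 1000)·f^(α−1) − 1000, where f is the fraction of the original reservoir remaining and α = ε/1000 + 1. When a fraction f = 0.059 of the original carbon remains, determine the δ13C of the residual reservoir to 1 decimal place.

Rayleigh residual: δ_res = (δ₀ + 1000)·f^(α−1) − 1000
α − 1 = -0.02710
f^(α−1) = 0.059^(-0.02710) = 1.079717
δ_res = (-7.2 + 1000) × 1.079717 − 1000 = 1071.943 − 1000 = 71.94‰

71.9‰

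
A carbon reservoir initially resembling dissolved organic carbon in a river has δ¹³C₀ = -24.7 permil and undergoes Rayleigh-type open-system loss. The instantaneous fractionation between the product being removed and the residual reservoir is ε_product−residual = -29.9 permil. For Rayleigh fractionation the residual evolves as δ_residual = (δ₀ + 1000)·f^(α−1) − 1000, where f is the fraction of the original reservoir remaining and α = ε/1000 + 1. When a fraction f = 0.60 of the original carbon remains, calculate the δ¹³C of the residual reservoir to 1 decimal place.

Rayleigh residual: δ_res = (δ₀ + 1000)·f^(α−1) − 1000
α = ε/1000 + 1 = 0.97010, so α − 1 = -0.02990
f^(α−1) = 0.60^(-0.02990) = 1.015391
δ_res = (-24.7 + 1000) × 1.015391 − 1000 = 990.311 − 1000 = -9.69 permil

-9.7 permil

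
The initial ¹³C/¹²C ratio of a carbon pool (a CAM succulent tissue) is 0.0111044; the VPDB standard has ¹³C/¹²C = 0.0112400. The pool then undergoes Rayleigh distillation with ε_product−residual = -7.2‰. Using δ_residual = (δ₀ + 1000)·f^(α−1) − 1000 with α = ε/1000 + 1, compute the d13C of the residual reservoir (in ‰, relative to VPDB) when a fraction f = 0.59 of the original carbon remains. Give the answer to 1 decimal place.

δ₀ = (0.0111044/0.0112400 − 1)×1000 = (0.987936 − 1)×1000 = -12.064‰
α − 1 = ε/1000 = -0.0072
f^(α−1) = 0.59^(-0.0072) = 1.003806
δ_res = (-12.064 + 1000) × 1.003806 − 1000 = 991.696 − 1000 = -8.30‰

-8.3‰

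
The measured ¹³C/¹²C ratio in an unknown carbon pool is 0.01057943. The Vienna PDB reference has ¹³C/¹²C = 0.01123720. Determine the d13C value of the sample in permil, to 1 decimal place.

-58.5 permil

d13C = (R_sample / R_standard − 1) × 1000
R_sample / R_standard = 0.01057943 / 0.01123720 = 0.941465
d13C = (0.941465 − 1) × 1000 = -58.54 permil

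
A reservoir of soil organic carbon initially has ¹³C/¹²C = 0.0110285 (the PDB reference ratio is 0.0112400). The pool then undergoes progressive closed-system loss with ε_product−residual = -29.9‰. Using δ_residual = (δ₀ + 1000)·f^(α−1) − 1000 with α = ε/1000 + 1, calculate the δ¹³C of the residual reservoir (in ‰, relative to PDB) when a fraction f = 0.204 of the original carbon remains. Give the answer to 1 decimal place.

δ₀ = (0.0110285/0.0112400 − 1)×1000 = (0.981183 − 1)×1000 = -18.817‰
α − 1 = ε/1000 = -0.0299
f^(α−1) = 0.204^(-0.0299) = 1.048678
δ_res = (-18.817 + 1000) × 1.048678 − 1000 = 1028.945 − 1000 = 28.95‰

28.9‰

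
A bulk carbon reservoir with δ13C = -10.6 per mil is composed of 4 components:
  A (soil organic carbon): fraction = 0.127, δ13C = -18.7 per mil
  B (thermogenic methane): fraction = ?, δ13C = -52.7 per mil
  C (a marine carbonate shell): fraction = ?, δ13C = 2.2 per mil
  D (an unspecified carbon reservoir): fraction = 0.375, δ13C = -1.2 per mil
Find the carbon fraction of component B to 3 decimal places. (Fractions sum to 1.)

Let f_B and f_C be the unknown fractions; fractions sum to 1 so f_B + f_C = 0.498.
Mass balance: Σ fᵢ·δᵢ = δ_bulk ⇒ f_B·(-52.7) + f_C·(2.2) = -10.6 − (-2.825) = -7.775
Substitute f_C = 0.498 − f_B:
f_B·(-52.7 − 2.2) = -7.775 − 0.498×(2.2) = -8.871
f_B = -8.871 / -54.9 = 0.1616

0.162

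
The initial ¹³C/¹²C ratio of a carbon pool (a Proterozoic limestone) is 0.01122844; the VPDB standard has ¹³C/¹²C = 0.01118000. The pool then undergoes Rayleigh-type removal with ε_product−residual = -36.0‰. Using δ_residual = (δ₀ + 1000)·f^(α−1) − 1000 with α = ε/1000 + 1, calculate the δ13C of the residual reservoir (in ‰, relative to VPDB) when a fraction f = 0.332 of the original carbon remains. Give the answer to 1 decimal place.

δ₀ = (0.01122844/0.01118000 − 1)×1000 = (1.004333 − 1)×1000 = 4.333‰
α − 1 = ε/1000 = -0.0360
f^(α−1) = 0.332^(-0.0360) = 1.040493
δ_res = (4.333 + 1000) × 1.040493 − 1000 = 1045.001 − 1000 = 45.00‰

45.0‰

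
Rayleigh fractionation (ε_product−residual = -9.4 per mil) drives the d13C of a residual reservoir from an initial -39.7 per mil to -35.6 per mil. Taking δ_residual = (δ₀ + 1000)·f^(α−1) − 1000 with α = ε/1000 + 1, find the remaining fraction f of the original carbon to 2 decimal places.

α − 1 = ε/1000 = -0.0094
(δ_res + 1000)/(δ₀ + 1000) = (-35.6 + 1000)/(-39.7 + 1000) = 964.4/960.3 = 1.004269
f = 1.004269^(1/-0.0094) = exp(ln(1.004269)/-0.0094) = exp(0.00426/-0.0094)
f = exp(-0.4532) = 0.6356

0.64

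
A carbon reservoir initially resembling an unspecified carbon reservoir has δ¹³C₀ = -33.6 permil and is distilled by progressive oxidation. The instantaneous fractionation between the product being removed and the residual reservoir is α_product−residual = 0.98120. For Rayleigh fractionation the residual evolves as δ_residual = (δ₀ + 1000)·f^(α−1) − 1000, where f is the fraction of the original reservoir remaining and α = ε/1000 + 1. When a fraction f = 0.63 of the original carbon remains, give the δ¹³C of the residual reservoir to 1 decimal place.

-25.2 permil

Rayleigh residual: δ_res = (δ₀ + 1000)·f^(α−1) − 1000
α − 1 = -0.01880
f^(α−1) = 0.63^(-0.01880) = 1.008724
δ_res = (-33.6 + 1000) × 1.008724 − 1000 = 974.831 − 1000 = -25.17 permil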